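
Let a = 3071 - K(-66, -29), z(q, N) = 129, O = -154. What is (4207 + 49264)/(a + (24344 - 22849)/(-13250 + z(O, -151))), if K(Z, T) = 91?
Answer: 701592991/39099085 ≈ 17.944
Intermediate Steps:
a = 2980 (a = 3071 - 1*91 = 3071 - 91 = 2980)
(4207 + 49264)/(a + (24344 - 22849)/(-13250 + z(O, -151))) = (4207 + 49264)/(2980 + (24344 - 22849)/(-13250 + 129)) = 53471/(2980 + 1495/(-13121)) = 53471/(2980 + 1495*(-1/13121)) = 53471/(2980 - 1495/13121) = 53471/(39099085/13121) = 53471*(13121/39099085) = 701592991/39099085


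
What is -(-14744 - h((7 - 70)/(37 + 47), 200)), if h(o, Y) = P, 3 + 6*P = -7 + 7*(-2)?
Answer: 14740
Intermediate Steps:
P = -4 (P = -1/2 + (-7 + 7*(-2))/6 = -1/2 + (-7 - 14)/6 = -1/2 + (1/6)*(-21) = -1/2 - 7/2 = -4)
h(o, Y) = -4
-(-14744 - h((7 - 70)/(37 + 47), 200)) = -(-14744 - 1*(-4)) = -(-14744 + 4) = -1*(-14740) = 14740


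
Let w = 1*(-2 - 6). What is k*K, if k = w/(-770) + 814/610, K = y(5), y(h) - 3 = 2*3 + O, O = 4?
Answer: 410579/23485 ≈ 17.483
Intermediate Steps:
w = -8 (w = 1*(-8) = -8)
y(h) = 13 (y(h) = 3 + (2*3 + 4) = 3 + (6 + 4) = 3 + 10 = 13)
K = 13
k = 31583/23485 (k = -8/(-770) + 814/610 = -8*(-1/770) + 814*(1/610) = 4/385 + 407/305 = 31583/23485 ≈ 1.3448)
k*K = (31583/23485)*13 = 410579/23485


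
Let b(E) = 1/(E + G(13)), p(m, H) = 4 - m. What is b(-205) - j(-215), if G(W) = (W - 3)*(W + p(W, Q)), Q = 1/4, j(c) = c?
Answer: 35474/165 ≈ 214.99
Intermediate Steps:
Q = 1/4 ≈ 0.25000
G(W) = -12 + 4*W (G(W) = (W - 3)*(W + (4 - W)) = (-3 + W)*4 = -12 + 4*W)
b(E) = 1/(40 + E) (b(E) = 1/(E + (-12 + 4*13)) = 1/(E + (-12 + 52)) = 1/(E + 40) = 1/(40 + E))
b(-205) - j(-215) = 1/(40 - 205) - 1*(-215) = 1/(-165) + 215 = -1/165 + 215 = 35474/165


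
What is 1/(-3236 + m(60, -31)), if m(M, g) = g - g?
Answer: -1/3236 ≈ -0.00030902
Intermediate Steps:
m(M, g) = 0
1/(-3236 + m(60, -31)) = 1/(-3236 + 0) = 1/(-3236) = -1/3236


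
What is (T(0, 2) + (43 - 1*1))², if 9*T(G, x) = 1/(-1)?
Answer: 142129/81 ≈ 1754.7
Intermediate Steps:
T(G, x) = -⅑ (T(G, x) = (⅑)/(-1) = (⅑)*(-1) = -⅑)
(T(0, 2) + (43 - 1*1))² = (-⅑ + (43 - 1*1))² = (-⅑ + (43 - 1))² = (-⅑ + 42)² = (377/9)² = 142129/81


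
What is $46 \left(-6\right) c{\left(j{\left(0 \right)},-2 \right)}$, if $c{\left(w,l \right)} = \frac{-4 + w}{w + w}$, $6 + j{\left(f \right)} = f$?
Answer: $-230$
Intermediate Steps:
$j{\left(f \right)} = -6 + f$
$c{\left(w,l \right)} = \frac{-4 + w}{2 w}$
$46 \left(-6\right) c{\left(j{\left(0 \right)},-2 \right)} = 46 \left(-6\right) \frac{-4 + \left(-6 + 0\right)}{2 \left(-6 + 0\right)} = - 276 \frac{-4 - 6}{2 \left(-6\right)} = - 276 \cdot \frac{1}{2} \left(- \frac{1}{6}\right) \left(-10\right) = \left(-276\right) \frac{5}{6} = -230$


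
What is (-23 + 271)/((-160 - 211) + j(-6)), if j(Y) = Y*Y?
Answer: -248/335 ≈ -0.74030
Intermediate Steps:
j(Y) = Y²
(-23 + 271)/((-160 - 211) + j(-6)) = (-23 + 271)/((-160 - 211) + (-6)²) = 248/(-371 + 36) = 248/(-335) = 248*(-1/335) = -248/335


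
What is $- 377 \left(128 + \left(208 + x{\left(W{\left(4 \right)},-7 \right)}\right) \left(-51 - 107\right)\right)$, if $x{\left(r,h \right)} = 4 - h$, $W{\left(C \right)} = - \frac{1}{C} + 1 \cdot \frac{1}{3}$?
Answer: $12996698$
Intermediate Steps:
$W{\left(C \right)} = \frac{1}{3} - \frac{1}{C}$ ($W{\left(C \right)} = - \frac{1}{C} + 1 \cdot \frac{1}{3} = - \frac{1}{C} + \frac{1}{3} = \frac{1}{3} - \frac{1}{C}$)
$- 377 \left(128 + \left(208 + x{\left(W{\left(4 \right)},-7 \right)}\right) \left(-51 - 107\right)\right) = - 377 \left(128 + \left(208 + \left(4 - -7\right)\right) \left(-51 - 107\right)\right) = - 377 \left(128 + \left(208 + \left(4 + 7\right)\right) \left(-158\right)\right) = - 377 \left(128 + \left(208 + 11\right) \left(-158\right)\right) = - 377 \left(128 + 219 \left(-158\right)\right) = - 377 \left(128 - 34602\right) = \left(-377\right) \left(-34474\right) = 12996698$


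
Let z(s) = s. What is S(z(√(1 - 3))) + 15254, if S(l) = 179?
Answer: 15433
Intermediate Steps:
S(z(√(1 - 3))) + 15254 = 179 + 15254 = 15433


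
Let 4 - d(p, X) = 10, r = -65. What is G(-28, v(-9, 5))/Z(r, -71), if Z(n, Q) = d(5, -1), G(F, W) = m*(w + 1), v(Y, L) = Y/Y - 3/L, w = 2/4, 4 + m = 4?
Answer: 0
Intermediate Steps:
d(p, X) = -6 (d(p, X) = 4 - 1*10 = 4 - 10 = -6)
m = 0 (m = -4 + 4 = 0)
w = ½ (w = 2*(¼) = ½ ≈ 0.50000)
v(Y, L) = 1 - 3/L
G(F, W) = 0 (G(F, W) = 0*(½ + 1) = 0*(3/2) = 0)
Z(n, Q) = -6
G(-28, v(-9, 5))/Z(r, -71) = 0/(-6) = 0*(-⅙) = 0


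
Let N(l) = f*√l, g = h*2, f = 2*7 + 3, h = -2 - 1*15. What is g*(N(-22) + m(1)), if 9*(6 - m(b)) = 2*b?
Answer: -1768/9 - 578*I*√22 ≈ -196.44 - 2711.1*I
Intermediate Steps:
h = -17 (h = -2 - 15 = -17)
m(b) = 6 - 2*b/9
f = 17 (f = 14 + 3 = 17)
g = -34 (g = -17*2 = -34)
N(l) = 17*√l
g*(N(-22) + m(1)) = -34*(17*√(-22) + (6 - 2/9*1)) = -34*(17*(I*√22) + (6 - 2/9)) = -34*(17*I*√22 + 52/9) = -34*(52/9 + 17*I*√22) = -1768/9 - 578*I*√22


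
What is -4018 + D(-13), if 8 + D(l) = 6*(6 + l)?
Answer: -4068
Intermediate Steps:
D(l) = 28 + 6*l (D(l) = -8 + 6*(6 + l) = -8 + (36 + 6*l) = 28 + 6*l)
-4018 + D(-13) = -4018 + (28 + 6*(-13)) = -4018 + (28 - 78) = -4018 - 50 = -4068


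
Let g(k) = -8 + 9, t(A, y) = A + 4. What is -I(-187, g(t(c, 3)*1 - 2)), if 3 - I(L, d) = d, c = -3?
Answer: -2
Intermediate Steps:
t(A, y) = 4 + A
g(k) = 1
I(L, d) = 3 - d
-I(-187, g(t(c, 3)*1 - 2)) = -(3 - 1*1) = -(3 - 1) = -1*2 = -2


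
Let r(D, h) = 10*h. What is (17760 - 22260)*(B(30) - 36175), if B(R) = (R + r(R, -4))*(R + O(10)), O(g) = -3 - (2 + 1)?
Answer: 163867500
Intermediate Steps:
O(g) = -6 (O(g) = -3 - 1*3 = -3 - 3 = -6)
B(R) = (-40 + R)*(-6 + R) (B(R) = (R + 10*(-4))*(R - 6) = (R - 40)*(-6 + R) = (-40 + R)*(-6 + R))
(17760 - 22260)*(B(30) - 36175) = (17760 - 22260)*((240 + 30**2 - 46*30) - 36175) = -4500*((240 + 900 - 1380) - 36175) = -4500*(-240 - 36175) = -4500*(-36415) = 163867500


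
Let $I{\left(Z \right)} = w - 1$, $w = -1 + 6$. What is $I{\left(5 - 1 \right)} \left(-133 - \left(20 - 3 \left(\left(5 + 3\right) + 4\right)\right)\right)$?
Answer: $-468$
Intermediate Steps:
$w = 5$
$I{\left(Z \right)} = 4$ ($I{\left(Z \right)} = 5 - 1 = 4$)
$I{\left(5 - 1 \right)} \left(-133 - \left(20 - 3 \left(\left(5 + 3\right) + 4\right)\right)\right) = 4 \left(-133 - \left(20 - 3 \left(\left(5 + 3\right) + 4\right)\right)\right) = 4 \left(-133 - \left(20 - 3 \left(8 + 4\right)\right)\right) = 4 \left(-133 - \left(20 - 36\right)\right) = 4 \left(-133 - -16\right) = 4 \left(-133 + \left(-20 + 36\right)\right) = 4 \left(-133 + 16\right) = 4 \left(-117\right) = -468$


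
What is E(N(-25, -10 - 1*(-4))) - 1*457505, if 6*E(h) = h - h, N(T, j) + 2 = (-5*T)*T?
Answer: -457505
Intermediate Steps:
N(T, j) = -2 - 5*T² (N(T, j) = -2 + (-5*T)*T = -2 - 5*T²)
E(h) = 0 (E(h) = (h - h)/6 = (⅙)*0 = 0)
E(N(-25, -10 - 1*(-4))) - 1*457505 = 0 - 1*457505 = 0 - 457505 = -457505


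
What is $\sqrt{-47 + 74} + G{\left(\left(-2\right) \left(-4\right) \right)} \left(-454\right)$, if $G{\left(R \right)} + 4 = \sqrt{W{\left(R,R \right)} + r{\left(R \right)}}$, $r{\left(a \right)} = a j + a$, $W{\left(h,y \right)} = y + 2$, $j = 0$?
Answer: $1816 - 1362 \sqrt{2} + 3 \sqrt{3} \approx -104.96$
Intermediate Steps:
$W{\left(h,y \right)} = 2 + y$
$r{\left(a \right)} = a$ ($r{\left(a \right)} = a 0 + a = 0 + a = a$)
$G{\left(R \right)} = -4 + \sqrt{2 + 2 R}$ ($G{\left(R \right)} = -4 + \sqrt{\left(2 + R\right) + R} = -4 + \sqrt{2 + 2 R}$)
$\sqrt{-47 + 74} + G{\left(\left(-2\right) \left(-4\right) \right)} \left(-454\right) = \sqrt{-47 + 74} + \left(-4 + \sqrt{2 + 2 \left(\left(-2\right) \left(-4\right)\right)}\right) \left(-454\right) = \sqrt{27} + \left(-4 + \sqrt{2 + 2 \cdot 8}\right) \left(-454\right) = 3 \sqrt{3} + \left(-4 + \sqrt{2 + 16}\right) \left(-454\right) = 3 \sqrt{3} + \left(-4 + \sqrt{18}\right) \left(-454\right) = 3 \sqrt{3} + \left(-4 + 3 \sqrt{2}\right) \left(-454\right) = 3 \sqrt{3} + \left(1816 - 1362 \sqrt{2}\right) = 1816 - 1362 \sqrt{2} + 3 \sqrt{3}$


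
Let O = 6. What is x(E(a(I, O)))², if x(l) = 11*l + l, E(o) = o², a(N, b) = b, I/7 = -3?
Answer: 186624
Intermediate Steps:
I = -21 (I = 7*(-3) = -21)
x(l) = 12*l
x(E(a(I, O)))² = (12*6²)² = (12*36)² = 432² = 186624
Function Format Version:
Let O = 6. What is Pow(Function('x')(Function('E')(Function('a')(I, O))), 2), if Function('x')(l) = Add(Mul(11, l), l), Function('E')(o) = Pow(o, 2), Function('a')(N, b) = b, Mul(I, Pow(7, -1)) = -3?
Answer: 186624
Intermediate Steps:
I = -21 (I = Mul(7, -3) = -21)
Function('x')(l) = Mul(12, l)
Pow(Function('x')(Function('E')(Function('a')(I, O))), 2) = Pow(Mul(12, Pow(6, 2)), 2) = Pow(Mul(12, 36), 2) = Pow(432, 2) = 186624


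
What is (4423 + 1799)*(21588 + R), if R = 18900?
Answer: 251916336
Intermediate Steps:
(4423 + 1799)*(21588 + R) = (4423 + 1799)*(21588 + 18900) = 6222*40488 = 251916336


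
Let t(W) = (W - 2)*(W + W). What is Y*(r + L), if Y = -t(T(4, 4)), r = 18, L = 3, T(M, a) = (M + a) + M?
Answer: -5040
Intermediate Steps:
T(M, a) = a + 2*M
t(W) = 2*W*(-2 + W) (t(W) = (-2 + W)*(2*W) = 2*W*(-2 + W))
Y = -240 (Y = -2*(4 + 2*4)*(-2 + (4 + 2*4)) = -2*(4 + 8)*(-2 + (4 + 8)) = -2*12*(-2 + 12) = -2*12*10 = -1*240 = -240)
Y*(r + L) = -240*(18 + 3) = -240*21 = -5040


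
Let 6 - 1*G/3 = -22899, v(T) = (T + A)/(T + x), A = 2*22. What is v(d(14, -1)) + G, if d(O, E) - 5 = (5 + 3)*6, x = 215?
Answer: 18415717/268 ≈ 68715.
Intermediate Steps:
A = 44
d(O, E) = 53 (d(O, E) = 5 + (5 + 3)*6 = 5 + 8*6 = 5 + 48 = 53)
v(T) = (44 + T)/(215 + T) (v(T) = (T + 44)/(T + 215) = (44 + T)/(215 + T))
G = 68715 (G = 18 - 3*(-22899) = 18 + 68697 = 68715)
v(d(14, -1)) + G = (44 + 53)/(215 + 53) + 68715 = 97/268 + 68715 = 18415717/268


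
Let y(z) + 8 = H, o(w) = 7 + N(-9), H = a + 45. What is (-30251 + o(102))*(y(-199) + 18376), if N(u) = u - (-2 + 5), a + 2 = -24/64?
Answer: -557031870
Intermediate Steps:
a = -19/8 (a = -2 - 24/64 = -2 - 24*1/64 = -2 - 3/8 = -19/8 ≈ -2.3750)
N(u) = -3 + u (N(u) = u - 1*3 = u - 3 = -3 + u)
H = 341/8 (H = -19/8 + 45 = 341/8 ≈ 42.625)
o(w) = -5 (o(w) = 7 + (-3 - 9) = 7 - 12 = -5)
y(z) = 277/8 (y(z) = -8 + 341/8 = 277/8)
(-30251 + o(102))*(y(-199) + 18376) = (-30251 - 5)*(277/8 + 18376) = -30256*147285/8 = -557031870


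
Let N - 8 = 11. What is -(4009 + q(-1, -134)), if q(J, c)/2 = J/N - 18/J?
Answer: -76853/19 ≈ -4044.9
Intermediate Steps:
N = 19 (N = 8 + 11 = 19)
q(J, c) = -36/J + 2*J/19 (q(J, c) = 2*(J/19 - 18/J) = 2*(-18/J + J/19) = -36/J + 2*J/19)
-(4009 + q(-1, -134)) = -(4009 + (-36/(-1) + (2/19)*(-1))) = -(4009 + (-36*(-1) - 2/19)) = -(4009 + (36 - 2/19)) = -(4009 + 682/19) = -1*76853/19 = -76853/19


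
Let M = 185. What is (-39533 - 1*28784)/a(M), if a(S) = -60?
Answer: 68317/60 ≈ 1138.6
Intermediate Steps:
(-39533 - 1*28784)/a(M) = (-39533 - 1*28784)/(-60) = (-39533 - 28784)*(-1/60) = -68317*(-1/60) = 68317/60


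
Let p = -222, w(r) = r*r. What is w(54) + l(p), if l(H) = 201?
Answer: 3117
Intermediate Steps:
w(r) = r²
w(54) + l(p) = 54² + 201 = 2916 + 201 = 3117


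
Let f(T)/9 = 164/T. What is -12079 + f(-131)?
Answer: -1583825/131 ≈ -12090.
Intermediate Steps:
f(T) = 1476/T (f(T) = 9*(164/T) = 1476/T)
-12079 + f(-131) = -12079 + 1476/(-131) = -12079 + 1476*(-1/131) = -12079 - 1476/131 = -1583825/131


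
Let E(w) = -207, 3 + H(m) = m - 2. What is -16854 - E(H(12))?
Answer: -16647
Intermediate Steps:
H(m) = -5 + m (H(m) = -3 + (m - 2) = -3 + (-2 + m) = -5 + m)
-16854 - E(H(12)) = -16854 - 1*(-207) = -16854 + 207 = -16647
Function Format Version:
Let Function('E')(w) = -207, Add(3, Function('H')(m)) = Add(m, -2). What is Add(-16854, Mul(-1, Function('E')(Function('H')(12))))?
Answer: -16647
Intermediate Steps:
Function('H')(m) = Add(-5, m) (Function('H')(m) = Add(-3, Add(m, -2)) = Add(-3, Add(-2, m)) = Add(-5, m))
Add(-16854, Mul(-1, Function('E')(Function('H')(12)))) = Add(-16854, Mul(-1, -207)) = Add(-16854, 207) = -16647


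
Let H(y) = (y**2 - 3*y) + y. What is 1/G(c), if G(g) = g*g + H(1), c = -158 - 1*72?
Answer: 1/52899 ≈ 1.8904e-5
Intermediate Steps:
c = -230 (c = -158 - 72 = -230)
H(y) = y**2 - 2*y
G(g) = -1 + g**2 (G(g) = g*g + 1*(-2 + 1) = g**2 + 1*(-1) = g**2 - 1 = -1 + g**2)
1/G(c) = 1/(-1 + (-230)**2) = 1/(-1 + 52900) = 1/52899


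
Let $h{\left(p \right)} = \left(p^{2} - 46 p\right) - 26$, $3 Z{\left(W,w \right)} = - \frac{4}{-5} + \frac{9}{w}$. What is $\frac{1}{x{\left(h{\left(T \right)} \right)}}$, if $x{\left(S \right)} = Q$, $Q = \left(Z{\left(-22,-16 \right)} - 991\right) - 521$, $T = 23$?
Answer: $- \frac{240}{362861} \approx -0.00066141$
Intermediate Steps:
$Z{\left(W,w \right)} = \frac{4}{15} + \frac{3}{w}$ ($Z{\left(W,w \right)} = \frac{- \frac{4}{-5} + \frac{9}{w}}{3} = \frac{\left(-4\right) \left(- \frac{1}{5}\right) + \frac{9}{w}}{3} = \frac{\frac{4}{5} + \frac{9}{w}}{3} = \frac{4}{15} + \frac{3}{w}$)
$h{\left(p \right)} = -26 + p^{2} - 46 p$
$Q = - \frac{362861}{240}$ ($Q = \left(\left(\frac{4}{15} + \frac{3}{-16}\right) - 991\right) - 521 = \left(\left(\frac{4}{15} + 3 \left(- \frac{1}{16}\right)\right) - 991\right) - 521 = \left(\left(\frac{4}{15} - \frac{3}{16}\right) - 991\right) - 521 = \left(\frac{19}{240} - 991\right) - 521 = - \frac{237821}{240} - 521 = - \frac{362861}{240} \approx -1511.9$)
$x{\left(S \right)} = - \frac{362861}{240}$
$\frac{1}{x{\left(h{\left(T \right)} \right)}} = \frac{1}{- \frac{362861}{240}} = - \frac{240}{362861}$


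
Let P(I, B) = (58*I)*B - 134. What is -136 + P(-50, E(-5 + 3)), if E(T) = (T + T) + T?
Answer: 17130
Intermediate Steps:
E(T) = 3*T (E(T) = 2*T + T = 3*T)
P(I, B) = -134 + 58*B*I (P(I, B) = 58*B*I - 134 = -134 + 58*B*I)
-136 + P(-50, E(-5 + 3)) = -136 + (-134 + 58*(3*(-5 + 3))*(-50)) = -136 + (-134 + 58*(3*(-2))*(-50)) = -136 + (-134 + 58*(-6)*(-50)) = -136 + (-134 + 17400) = -136 + 17266 = 17130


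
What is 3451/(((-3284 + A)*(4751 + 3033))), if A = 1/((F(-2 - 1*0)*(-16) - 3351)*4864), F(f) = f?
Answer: -994850336/7369173257355 ≈ -0.00013500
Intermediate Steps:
A = -1/16143616 (A = 1/((-2 - 1*0)*(-16) - 3351*4864) = (1/4864)/((-2 + 0)*(-16) - 3351) = (1/4864)/(-2*(-16) - 3351) = (1/4864)/(32 - 3351) = (1/4864)/(-3319) = -1/3319*1/4864 = -1/16143616 ≈ -6.1944e-8)
3451/(((-3284 + A)*(4751 + 3033))) = 3451/(((-3284 - 1/16143616)*(4751 + 3033))) = 3451/((-53015634945/16143616*7784)) = 3451/(-51584212801485/2017952) = 3451*(-2017952/51584212801485) = -994850336/7369173257355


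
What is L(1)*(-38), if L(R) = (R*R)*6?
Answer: -228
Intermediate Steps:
L(R) = 6*R² (L(R) = R²*6 = 6*R²)
L(1)*(-38) = (6*1²)*(-38) = (6*1)*(-38) = 6*(-38) = -228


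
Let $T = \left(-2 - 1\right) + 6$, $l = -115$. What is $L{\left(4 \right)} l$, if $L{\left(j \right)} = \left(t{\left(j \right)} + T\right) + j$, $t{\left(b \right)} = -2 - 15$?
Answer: $1150$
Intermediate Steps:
$t{\left(b \right)} = -17$ ($t{\left(b \right)} = -2 - 15 = -17$)
$T = 3$ ($T = -3 + 6 = 3$)
$L{\left(j \right)} = -14 + j$ ($L{\left(j \right)} = \left(-17 + 3\right) + j = -14 + j$)
$L{\left(4 \right)} l = \left(-14 + 4\right) \left(-115\right) = \left(-10\right) \left(-115\right) = 1150$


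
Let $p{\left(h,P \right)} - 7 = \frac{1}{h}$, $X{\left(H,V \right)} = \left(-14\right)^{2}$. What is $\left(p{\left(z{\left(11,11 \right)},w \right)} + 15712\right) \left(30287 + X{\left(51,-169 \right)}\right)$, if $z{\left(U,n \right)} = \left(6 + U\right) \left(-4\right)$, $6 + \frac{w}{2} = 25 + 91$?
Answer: $\frac{32583004353}{68} \approx 4.7916 \cdot 10^{8}$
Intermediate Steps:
$w = 220$ ($w = -12 + 2 \left(25 + 91\right) = -12 + 2 \cdot 116 = -12 + 232 = 220$)
$z{\left(U,n \right)} = -24 - 4 U$
$X{\left(H,V \right)} = 196$
$p{\left(h,P \right)} = 7 + \frac{1}{h}$
$\left(p{\left(z{\left(11,11 \right)},w \right)} + 15712\right) \left(30287 + X{\left(51,-169 \right)}\right) = \left(\left(7 + \frac{1}{-24 - 44}\right) + 15712\right) \left(30287 + 196\right) = \left(\left(7 + \frac{1}{-24 - 44}\right) + 15712\right) 30483 = \left(\left(7 + \frac{1}{-68}\right) + 15712\right) 30483 = \left(\left(7 - \frac{1}{68}\right) + 15712\right) 30483 = \left(\frac{475}{68} + 15712\right) 30483 = \frac{1068891}{68} \cdot 30483 = \frac{32583004353}{68}$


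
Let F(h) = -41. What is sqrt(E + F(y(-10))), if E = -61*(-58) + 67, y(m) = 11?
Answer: 18*sqrt(11) ≈ 59.699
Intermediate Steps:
E = 3605 (E = 3538 + 67 = 3605)
sqrt(E + F(y(-10))) = sqrt(3605 - 41) = sqrt(3564) = 18*sqrt(11)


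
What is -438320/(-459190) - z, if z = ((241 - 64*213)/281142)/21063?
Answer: 37080043420343/38845466329482 ≈ 0.95455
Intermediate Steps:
z = -1913/845956278 (z = ((241 - 13632)*(1/281142))*(1/21063) = -13391*1/281142*(1/21063) = -13391/281142*1/21063 = -1913/845956278 ≈ -2.2613e-6)
-438320/(-459190) - z = -438320/(-459190) - 1*(-1913/845956278) = -438320*(-1/459190) + 1913/845956278 = 43832/45919 + 1913/845956278 = 37080043420343/38845466329482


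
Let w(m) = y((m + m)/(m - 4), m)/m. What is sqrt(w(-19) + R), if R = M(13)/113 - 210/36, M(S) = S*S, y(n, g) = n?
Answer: I*sqrt(1075970406)/15594 ≈ 2.1035*I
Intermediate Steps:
M(S) = S**2
w(m) = 2/(-4 + m) (w(m) = ((m + m)/(m - 4))/m = ((2*m)/(-4 + m))/m = (2*m/(-4 + m))/m = 2/(-4 + m))
R = -2941/678 (R = 13**2/113 - 210/36 = 169*(1/113) - 210*1/36 = 169/113 - 35/6 = -2941/678 ≈ -4.3378)
sqrt(w(-19) + R) = sqrt(2/(-4 - 19) - 2941/678) = sqrt(2/(-23) - 2941/678) = sqrt(2*(-1/23) - 2941/678) = sqrt(-2/23 - 2941/678) = sqrt(-68999/15594) = I*sqrt(1075970406)/15594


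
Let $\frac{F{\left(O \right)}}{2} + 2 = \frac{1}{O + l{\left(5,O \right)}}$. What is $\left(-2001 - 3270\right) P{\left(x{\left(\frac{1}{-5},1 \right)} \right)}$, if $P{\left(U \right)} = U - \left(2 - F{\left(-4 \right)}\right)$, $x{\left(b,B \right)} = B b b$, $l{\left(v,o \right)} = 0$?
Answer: $\frac{1702533}{50} \approx 34051.0$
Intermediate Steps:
$F{\left(O \right)} = -4 + \frac{2}{O}$ ($F{\left(O \right)} = -4 + \frac{2}{O + 0} = -4 + \frac{2}{O}$)
$x{\left(b,B \right)} = B b^{2}$
$P{\left(U \right)} = - \frac{13}{2} + U$ ($P{\left(U \right)} = U - \left(2 - \left(-4 + \frac{2}{-4}\right)\right) = U - \left(2 - \left(-4 + 2 \left(- \frac{1}{4}\right)\right)\right) = U - \left(2 - \left(-4 - \frac{1}{2}\right)\right) = U - \left(2 - - \frac{9}{2}\right) = U - \left(2 + \frac{9}{2}\right) = U - \frac{13}{2} = - \frac{13}{2} + U$)
$\left(-2001 - 3270\right) P{\left(x{\left(\frac{1}{-5},1 \right)} \right)} = \left(-2001 - 3270\right) \left(- \frac{13}{2} + 1 \left(\frac{1}{-5}\right)^{2}\right) = - 5271 \left(- \frac{13}{2} + 1 \left(- \frac{1}{5}\right)^{2}\right) = - 5271 \left(- \frac{13}{2} + 1 \cdot \frac{1}{25}\right) = - 5271 \left(- \frac{13}{2} + \frac{1}{25}\right) = \left(-5271\right) \left(- \frac{323}{50}\right) = \frac{1702533}{50}$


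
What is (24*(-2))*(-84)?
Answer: 4032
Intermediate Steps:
(24*(-2))*(-84) = -48*(-84) = 4032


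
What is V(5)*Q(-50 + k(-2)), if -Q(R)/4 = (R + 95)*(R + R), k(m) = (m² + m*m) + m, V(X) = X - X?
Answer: 0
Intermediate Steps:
V(X) = 0
k(m) = m + 2*m² (k(m) = (m² + m²) + m = 2*m² + m = m + 2*m²)
Q(R) = -8*R*(95 + R) (Q(R) = -4*(R + 95)*(R + R) = -4*(95 + R)*2*R = -8*R*(95 + R))
V(5)*Q(-50 + k(-2)) = 0*(-8*(-50 - 2*(1 + 2*(-2)))*(95 + (-50 - 2*(1 + 2*(-2))))) = 0*(-8*(-50 - 2*(1 - 4))*(95 + (-50 - 2*(1 - 4)))) = 0*(-8*(-50 - 2*(-3))*(95 + (-50 - 2*(-3)))) = 0*(-8*(-50 + 6)*(95 + (-50 + 6))) = 0*(-8*(-44)*(95 - 44)) = 0*(-8*(-44)*51) = 0*17952 = 0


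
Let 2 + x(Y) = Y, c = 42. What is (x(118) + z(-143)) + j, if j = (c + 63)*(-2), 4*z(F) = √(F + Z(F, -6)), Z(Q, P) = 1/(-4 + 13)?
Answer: -94 + I*√1286/12 ≈ -94.0 + 2.9884*I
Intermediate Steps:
x(Y) = -2 + Y
Z(Q, P) = ⅑ (Z(Q, P) = 1/9 = ⅑)
z(F) = √(⅑ + F)/4 (z(F) = √(F + ⅑)/4 = √(⅑ + F)/4)
j = -210 (j = (42 + 63)*(-2) = 105*(-2) = -210)
(x(118) + z(-143)) + j = ((-2 + 118) + √(1 + 9*(-143))/12) - 210 = (116 + √(1 - 1287)/12) - 210 = (116 + √(-1286)/12) - 210 = (116 + (I*√1286)/12) - 210 = (116 + I*√1286/12) - 210 = -94 + I*√1286/12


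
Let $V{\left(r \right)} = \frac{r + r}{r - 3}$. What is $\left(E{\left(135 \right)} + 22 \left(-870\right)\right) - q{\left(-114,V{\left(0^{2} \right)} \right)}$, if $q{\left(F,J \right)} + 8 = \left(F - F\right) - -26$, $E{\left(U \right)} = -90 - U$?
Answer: $-19383$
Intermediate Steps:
$V{\left(r \right)} = \frac{2 r}{-3 + r}$
$q{\left(F,J \right)} = 18$ ($q{\left(F,J \right)} = -8 + \left(\left(F - F\right) - -26\right) = -8 + \left(0 + 26\right) = -8 + 26 = 18$)
$\left(E{\left(135 \right)} + 22 \left(-870\right)\right) - q{\left(-114,V{\left(0^{2} \right)} \right)} = \left(\left(-90 - 135\right) + 22 \left(-870\right)\right) - 18 = \left(\left(-90 - 135\right) - 19140\right) - 18 = \left(-225 - 19140\right) - 18 = -19365 - 18 = -19383$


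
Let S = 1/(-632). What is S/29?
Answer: -1/18328 ≈ -5.4561e-5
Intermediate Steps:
S = -1/632 ≈ -0.0015823
S/29 = -1/632/29 = -1/632*1/29 = -1/18328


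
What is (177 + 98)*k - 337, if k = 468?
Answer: 128363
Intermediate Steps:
(177 + 98)*k - 337 = (177 + 98)*468 - 337 = 275*468 - 337 = 128700 - 337 = 128363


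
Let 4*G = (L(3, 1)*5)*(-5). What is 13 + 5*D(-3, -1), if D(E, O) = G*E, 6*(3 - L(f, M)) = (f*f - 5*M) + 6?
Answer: 138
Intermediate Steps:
L(f, M) = 2 - f²/6 + 5*M/6 (L(f, M) = 3 - ((f*f - 5*M) + 6)/6 = 3 - ((f² - 5*M) + 6)/6 = 3 - (6 + f² - 5*M)/6 = 3 + (-1 - f²/6 + 5*M/6) = 2 - f²/6 + 5*M/6)
G = -25/3 (G = (((2 - ⅙*3² + (⅚)*1)*5)*(-5))/4 = (((2 - ⅙*9 + ⅚)*5)*(-5))/4 = (((2 - 3/2 + ⅚)*5)*(-5))/4 = (((4/3)*5)*(-5))/4 = ((20/3)*(-5))/4 = (¼)*(-100/3) = -25/3 ≈ -8.3333)
D(E, O) = -25*E/3
13 + 5*D(-3, -1) = 13 + 5*(-25/3*(-3)) = 13 + 5*25 = 13 + 125 = 138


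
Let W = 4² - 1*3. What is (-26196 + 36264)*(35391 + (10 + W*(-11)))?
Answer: 354977544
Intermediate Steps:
W = 13 (W = 16 - 3 = 13)
(-26196 + 36264)*(35391 + (10 + W*(-11))) = (-26196 + 36264)*(35391 + (10 + 13*(-11))) = 10068*(35391 + (10 - 143)) = 10068*(35391 - 133) = 10068*35258 = 354977544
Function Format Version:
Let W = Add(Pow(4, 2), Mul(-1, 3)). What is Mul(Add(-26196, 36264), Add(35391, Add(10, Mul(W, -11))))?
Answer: 354977544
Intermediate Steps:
W = 13 (W = Add(16, -3) = 13)
Mul(Add(-26196, 36264), Add(35391, Add(10, Mul(W, -11)))) = Mul(Add(-26196, 36264), Add(35391, Add(10, Mul(13, -11)))) = Mul(10068, Add(35391, Add(10, -143))) = Mul(10068, Add(35391, -133)) = Mul(10068, 35258) = 354977544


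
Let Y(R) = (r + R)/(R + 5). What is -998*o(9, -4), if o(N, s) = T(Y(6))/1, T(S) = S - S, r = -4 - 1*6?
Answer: 0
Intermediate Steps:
r = -10 (r = -4 - 6 = -10)
Y(R) = (-10 + R)/(5 + R) (Y(R) = (-10 + R)/(R + 5) = (-10 + R)/(5 + R))
T(S) = 0
o(N, s) = 0 (o(N, s) = 0/1 = 0*1 = 0)
-998*o(9, -4) = -998*0 = 0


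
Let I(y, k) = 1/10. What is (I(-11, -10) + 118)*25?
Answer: 5905/2 ≈ 2952.5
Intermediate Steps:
I(y, k) = ⅒
(I(-11, -10) + 118)*25 = (⅒ + 118)*25 = (1181/10)*25 = 5905/2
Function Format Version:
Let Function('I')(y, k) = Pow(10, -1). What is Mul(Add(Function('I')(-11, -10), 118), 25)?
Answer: Rational(5905, 2) ≈ 2952.5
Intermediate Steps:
Function('I')(y, k) = Rational(1, 10)
Mul(Add(Function('I')(-11, -10), 118), 25) = Mul(Add(Rational(1, 10), 118), 25) = Mul(Rational(1181, 10), 25) = Rational(5905, 2)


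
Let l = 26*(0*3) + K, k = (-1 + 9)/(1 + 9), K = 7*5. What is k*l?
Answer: 28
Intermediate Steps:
K = 35
k = ⅘ (k = 8/10 = 8*(⅒) = ⅘ ≈ 0.80000)
l = 35 (l = 26*(0*3) + 35 = 26*0 + 35 = 0 + 35 = 35)
k*l = (⅘)*35 = 28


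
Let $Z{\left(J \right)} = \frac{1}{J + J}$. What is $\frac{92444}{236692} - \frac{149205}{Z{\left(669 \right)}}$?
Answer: $- \frac{11813078165059}{59173} \approx -1.9964 \cdot 10^{8}$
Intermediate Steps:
$Z{\left(J \right)} = \frac{1}{2 J}$
$\frac{92444}{236692} - \frac{149205}{Z{\left(669 \right)}} = \frac{92444}{236692} - \frac{149205}{\frac{1}{2} \cdot \frac{1}{669}} = 92444 \cdot \frac{1}{236692} - \frac{149205}{\frac{1}{2} \cdot \frac{1}{669}} = \frac{23111}{59173} - 149205 \frac{1}{\frac{1}{1338}} = \frac{23111}{59173} - 199636290 = - \frac{11813078165059}{59173}$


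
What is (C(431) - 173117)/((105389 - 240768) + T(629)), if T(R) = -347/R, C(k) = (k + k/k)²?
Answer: -8495903/85153738 ≈ -0.099771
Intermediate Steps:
C(k) = (1 + k)² (C(k) = (k + 1)² = (1 + k)²)
(C(431) - 173117)/((105389 - 240768) + T(629)) = ((1 + 431)² - 173117)/((105389 - 240768) - 347/629) = (432² - 173117)/(-135379 - 347*1/629) = (186624 - 173117)/(-135379 - 347/629) = 13507/(-85153738/629) = 13507*(-629/85153738) = -8495903/85153738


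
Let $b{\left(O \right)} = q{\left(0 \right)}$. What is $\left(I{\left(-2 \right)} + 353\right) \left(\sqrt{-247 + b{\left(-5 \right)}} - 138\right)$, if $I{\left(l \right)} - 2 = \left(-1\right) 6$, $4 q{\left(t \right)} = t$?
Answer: $-48162 + 349 i \sqrt{247} \approx -48162.0 + 5485.0 i$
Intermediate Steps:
$q{\left(t \right)} = \frac{t}{4}$
$b{\left(O \right)} = 0$ ($b{\left(O \right)} = \frac{1}{4} \cdot 0 = 0$)
$I{\left(l \right)} = -4$ ($I{\left(l \right)} = 2 - 6 = -4$)
$\left(I{\left(-2 \right)} + 353\right) \left(\sqrt{-247 + b{\left(-5 \right)}} - 138\right) = \left(-4 + 353\right) \left(\sqrt{-247 + 0} - 138\right) = 349 \left(\sqrt{-247} - 138\right) = 349 \left(i \sqrt{247} - 138\right) = 349 \left(-138 + i \sqrt{247}\right) = -48162 + 349 i \sqrt{247}$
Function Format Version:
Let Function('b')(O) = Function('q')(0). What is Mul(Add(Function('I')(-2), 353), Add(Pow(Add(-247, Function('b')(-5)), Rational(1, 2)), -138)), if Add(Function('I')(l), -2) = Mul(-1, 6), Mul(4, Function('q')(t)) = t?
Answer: Add(-48162, Mul(349, I, Pow(247, Rational(1, 2)))) ≈ Add(-48162., Mul(5485.0, I))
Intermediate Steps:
Function('q')(t) = Mul(Rational(1, 4), t)
Function('b')(O) = 0 (Function('b')(O) = Mul(Rational(1, 4), 0) = 0)
Function('I')(l) = -4 (Function('I')(l) = Add(2, Mul(-1, 6)) = Add(2, -6) = -4)
Mul(Add(Function('I')(-2), 353), Add(Pow(Add(-247, Function('b')(-5)), Rational(1, 2)), -138)) = Mul(Add(-4, 353), Add(Pow(Add(-247, 0), Rational(1, 2)), -138)) = Mul(349, Add(Pow(-247, Rational(1, 2)), -138)) = Mul(349, Add(Mul(I, Pow(247, Rational(1, 2))), -138)) = Mul(349, Add(-138, Mul(I, Pow(247, Rational(1, 2))))) = Add(-48162, Mul(349, I, Pow(247, Rational(1, 2))))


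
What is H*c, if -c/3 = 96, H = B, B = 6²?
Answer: -10368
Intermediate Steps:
B = 36
H = 36
c = -288 (c = -3*96 = -288)
H*c = 36*(-288) = -10368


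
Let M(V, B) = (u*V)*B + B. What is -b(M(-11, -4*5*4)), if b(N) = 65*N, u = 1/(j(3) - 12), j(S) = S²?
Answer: 72800/3 ≈ 24267.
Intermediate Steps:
u = -⅓ (u = 1/(3² - 12) = 1/(9 - 12) = 1/(-3) = -⅓ ≈ -0.33333)
M(V, B) = B - B*V/3 (M(V, B) = (-V/3)*B + B = -B*V/3 + B = B - B*V/3)
-b(M(-11, -4*5*4)) = -65*(-4*5*4)*(3 - 1*(-11))/3 = -65*(-20*4)*(3 + 11)/3 = -65*(⅓)*(-80)*14 = -65*(-1120)/3 = -1*(-72800/3) = 72800/3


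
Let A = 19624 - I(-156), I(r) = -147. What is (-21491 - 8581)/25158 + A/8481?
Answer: 5770433/5080119 ≈ 1.1359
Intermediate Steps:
A = 19771 (A = 19624 - 1*(-147) = 19624 + 147 = 19771)
(-21491 - 8581)/25158 + A/8481 = (-21491 - 8581)/25158 + 19771/8481 = -30072*1/25158 + 19771*(1/8481) = -716/599 + 19771/8481 = 5770433/5080119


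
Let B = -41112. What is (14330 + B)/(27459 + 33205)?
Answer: -13391/30332 ≈ -0.44148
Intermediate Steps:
(14330 + B)/(27459 + 33205) = (14330 - 41112)/(27459 + 33205) = -26782/60664 = -26782*1/60664 = -13391/30332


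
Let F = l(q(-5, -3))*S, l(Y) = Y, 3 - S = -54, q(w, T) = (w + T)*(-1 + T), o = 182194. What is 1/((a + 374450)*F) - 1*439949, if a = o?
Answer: -446688427388543/1015318656 ≈ -4.3995e+5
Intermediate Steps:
q(w, T) = (-1 + T)*(T + w) (q(w, T) = (T + w)*(-1 + T) = (-1 + T)*(T + w))
S = 57 (S = 3 - 1*(-54) = 3 + 54 = 57)
a = 182194
F = 1824 (F = ((-3)² - 1*(-3) - 1*(-5) - 3*(-5))*57 = (9 + 3 + 5 + 15)*57 = 32*57 = 1824)
1/((a + 374450)*F) - 1*439949 = 1/((182194 + 374450)*1824) - 1*439949 = (1/1824)/556644 - 439949 = (1/556644)*(1/1824) - 439949 = 1/1015318656 - 439949 = -446688427388543/1015318656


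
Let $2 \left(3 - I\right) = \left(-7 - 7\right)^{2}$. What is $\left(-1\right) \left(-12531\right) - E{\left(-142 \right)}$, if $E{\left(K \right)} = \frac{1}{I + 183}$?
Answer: $\frac{1102727}{88} \approx 12531.0$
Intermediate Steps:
$I = -95$ ($I = 3 - \frac{\left(-7 - 7\right)^{2}}{2} = 3 - \frac{\left(-14\right)^{2}}{2} = 3 - 98 = -95$)
$E{\left(K \right)} = \frac{1}{88}$ ($E{\left(K \right)} = \frac{1}{-95 + 183} = \frac{1}{88}$)
$\left(-1\right) \left(-12531\right) - E{\left(-142 \right)} = \left(-1\right) \left(-12531\right) - \frac{1}{88} = 12531 - \frac{1}{88} = \frac{1102727}{88}$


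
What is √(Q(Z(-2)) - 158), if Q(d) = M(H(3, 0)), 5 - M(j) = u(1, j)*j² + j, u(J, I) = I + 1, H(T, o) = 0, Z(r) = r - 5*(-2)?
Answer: 3*I*√17 ≈ 12.369*I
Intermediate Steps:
Z(r) = 10 + r (Z(r) = r + 10 = 10 + r)
u(J, I) = 1 + I
M(j) = 5 - j - j²*(1 + j) (M(j) = 5 - ((1 + j)*j² + j) = 5 - (j²*(1 + j) + j) = 5 - (j + j²*(1 + j)) = 5 + (-j - j²*(1 + j)) = 5 - j - j²*(1 + j))
Q(d) = 5 (Q(d) = 5 - 1*0 - 1*0² - 1*0³ = 5 + 0 - 1*0 - 1*0 = 5 + 0 + 0 + 0 = 5)
√(Q(Z(-2)) - 158) = √(5 - 158) = √(-153) = 3*I*√17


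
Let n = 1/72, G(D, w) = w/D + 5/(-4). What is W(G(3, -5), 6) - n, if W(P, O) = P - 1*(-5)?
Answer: 149/72 ≈ 2.0694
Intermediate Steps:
G(D, w) = -5/4 + w/D (G(D, w) = w/D + 5*(-1/4) = w/D - 5/4 = -5/4 + w/D)
W(P, O) = 5 + P (W(P, O) = P + 5 = 5 + P)
n = 1/72 ≈ 0.013889
W(G(3, -5), 6) - n = (5 + (-5/4 - 5/3)) - 1*1/72 = (5 + (-5/4 - 5*1/3)) - 1/72 = (5 + (-5/4 - 5/3)) - 1/72 = (5 - 35/12) - 1/72 = 25/12 - 1/72 = 149/72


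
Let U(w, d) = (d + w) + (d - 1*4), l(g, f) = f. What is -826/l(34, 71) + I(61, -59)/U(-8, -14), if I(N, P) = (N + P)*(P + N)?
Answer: -8331/710 ≈ -11.734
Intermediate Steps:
U(w, d) = -4 + w + 2*d (U(w, d) = (d + w) + (d - 4) = (d + w) + (-4 + d) = -4 + w + 2*d)
I(N, P) = (N + P)² (I(N, P) = (N + P)*(N + P) = (N + P)²)
-826/l(34, 71) + I(61, -59)/U(-8, -14) = -826/71 + (61 - 59)²/(-4 - 8 + 2*(-14)) = -826*1/71 + 2²/(-4 - 8 - 28) = -826/71 + 4/(-40) = -826/71 + 4*(-1/40) = -826/71 - ⅒ = -8331/710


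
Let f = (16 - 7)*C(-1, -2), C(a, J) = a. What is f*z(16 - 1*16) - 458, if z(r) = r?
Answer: -458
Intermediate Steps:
f = -9 (f = (16 - 7)*(-1) = 9*(-1) = -9)
f*z(16 - 1*16) - 458 = -9*(16 - 1*16) - 458 = -9*(16 - 16) - 458 = -9*0 - 458 = 0 - 458 = -458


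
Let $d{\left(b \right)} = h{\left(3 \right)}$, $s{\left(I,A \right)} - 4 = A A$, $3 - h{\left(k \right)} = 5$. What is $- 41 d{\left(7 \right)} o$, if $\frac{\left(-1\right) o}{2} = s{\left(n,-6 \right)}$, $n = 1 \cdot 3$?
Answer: $-6560$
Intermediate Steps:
$n = 3$
$h{\left(k \right)} = -2$ ($h{\left(k \right)} = 3 - 5 = -2$)
$s{\left(I,A \right)} = 4 + A^{2}$ ($s{\left(I,A \right)} = 4 + A A = 4 + A^{2}$)
$d{\left(b \right)} = -2$
$o = -80$ ($o = - 2 \left(4 + \left(-6\right)^{2}\right) = - 2 \left(4 + 36\right) = \left(-2\right) 40 = -80$)
$- 41 d{\left(7 \right)} o = \left(-41\right) \left(-2\right) \left(-80\right) = 82 \left(-80\right) = -6560$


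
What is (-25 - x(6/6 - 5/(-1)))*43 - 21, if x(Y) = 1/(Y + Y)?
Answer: -13195/12 ≈ -1099.6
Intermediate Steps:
x(Y) = 1/(2*Y)
(-25 - x(6/6 - 5/(-1)))*43 - 21 = (-25 - 1/(2*(6/6 - 5/(-1))))*43 - 21 = (-25 - 1/(2*(6*(⅙) - 5*(-1))))*43 - 21 = (-25 - 1/(2*(1 + 5)))*43 - 21 = (-25 - 1/(2*6))*43 - 21 = (-25 - 1*1/12)*43 - 21 = (-25 - 1/12)*43 - 21 = -301/12*43 - 21 = -12943/12 - 21 = -13195/12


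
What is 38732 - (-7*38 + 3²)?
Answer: 38989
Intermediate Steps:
38732 - (-7*38 + 3²) = 38732 - (-266 + 9) = 38732 - 1*(-257) = 38732 + 257 = 38989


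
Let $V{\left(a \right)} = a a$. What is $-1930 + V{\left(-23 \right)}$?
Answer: $-1401$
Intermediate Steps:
$V{\left(a \right)} = a^{2}$
$-1930 + V{\left(-23 \right)} = -1930 + \left(-23\right)^{2} = -1930 + 529 = -1401$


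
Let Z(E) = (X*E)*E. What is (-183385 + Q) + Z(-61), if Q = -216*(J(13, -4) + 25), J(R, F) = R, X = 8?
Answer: -161825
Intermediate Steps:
Z(E) = 8*E² (Z(E) = (8*E)*E = 8*E²)
Q = -8208 (Q = -216*(13 + 25) = -216*38 = -8208)
(-183385 + Q) + Z(-61) = (-183385 - 8208) + 8*(-61)² = -191593 + 8*3721 = -191593 + 29768 = -161825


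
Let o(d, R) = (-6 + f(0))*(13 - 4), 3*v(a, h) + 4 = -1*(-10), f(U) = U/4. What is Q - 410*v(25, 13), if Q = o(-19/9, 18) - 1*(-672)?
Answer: -202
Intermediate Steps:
f(U) = U/4 (f(U) = U*(¼) = U/4)
v(a, h) = 2 (v(a, h) = -4/3 + (-1*(-10))/3 = -4/3 + (⅓)*10 = -4/3 + 10/3 = 2)
o(d, R) = -54 (o(d, R) = (-6 + (¼)*0)*(13 - 4) = (-6 + 0)*9 = -6*9 = -54)
Q = 618 (Q = -54 - 1*(-672) = -54 + 672 = 618)
Q - 410*v(25, 13) = 618 - 410*2 = 618 - 820 = -202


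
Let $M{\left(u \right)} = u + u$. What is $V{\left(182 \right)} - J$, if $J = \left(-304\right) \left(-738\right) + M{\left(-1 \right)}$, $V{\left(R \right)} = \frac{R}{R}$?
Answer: $-224349$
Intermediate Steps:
$M{\left(u \right)} = 2 u$
$V{\left(R \right)} = 1$
$J = 224350$ ($J = \left(-304\right) \left(-738\right) + 2 \left(-1\right) = 224352 - 2 = 224350$)
$V{\left(182 \right)} - J = 1 - 224350 = -224349$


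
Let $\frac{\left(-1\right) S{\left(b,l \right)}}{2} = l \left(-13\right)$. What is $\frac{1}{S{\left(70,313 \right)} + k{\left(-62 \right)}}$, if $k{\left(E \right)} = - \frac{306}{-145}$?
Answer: $\frac{145}{1180316} \approx 0.00012285$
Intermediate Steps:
$S{\left(b,l \right)} = 26 l$ ($S{\left(b,l \right)} = - 2 l \left(-13\right) = - 2 \left(- 13 l\right) = 26 l$)
$k{\left(E \right)} = \frac{306}{145}$ ($k{\left(E \right)} = \left(-306\right) \left(- \frac{1}{145}\right) = \frac{306}{145}$)
$\frac{1}{S{\left(70,313 \right)} + k{\left(-62 \right)}} = \frac{1}{26 \cdot 313 + \frac{306}{145}} = \frac{1}{8138 + \frac{306}{145}} = \frac{1}{\frac{1180316}{145}} = \frac{145}{1180316}$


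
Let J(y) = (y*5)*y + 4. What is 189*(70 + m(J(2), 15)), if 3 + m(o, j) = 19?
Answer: 16254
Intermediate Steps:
J(y) = 4 + 5*y² (J(y) = (5*y)*y + 4 = 5*y² + 4 = 4 + 5*y²)
m(o, j) = 16 (m(o, j) = -3 + 19 = 16)
189*(70 + m(J(2), 15)) = 189*(70 + 16) = 189*86 = 16254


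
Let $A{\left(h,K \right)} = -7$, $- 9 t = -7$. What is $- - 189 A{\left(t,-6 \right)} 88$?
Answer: $-116424$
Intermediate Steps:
$t = \frac{7}{9}$ ($t = \left(- \frac{1}{9}\right) \left(-7\right) = \frac{7}{9} \approx 0.77778$)
$- - 189 A{\left(t,-6 \right)} 88 = - \left(-189\right) \left(-7\right) 88 = - 1323 \cdot 88 = \left(-1\right) 116424 = -116424$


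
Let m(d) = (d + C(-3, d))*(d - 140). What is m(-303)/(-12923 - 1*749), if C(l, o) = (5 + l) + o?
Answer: -66893/3418 ≈ -19.571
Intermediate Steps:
C(l, o) = 5 + l + o
m(d) = (-140 + d)*(2 + 2*d) (m(d) = (d + (5 - 3 + d))*(d - 140) = (d + (2 + d))*(-140 + d) = (2 + 2*d)*(-140 + d) = (-140 + d)*(2 + 2*d))
m(-303)/(-12923 - 1*749) = (-280 - 278*(-303) + 2*(-303)²)/(-12923 - 1*749) = (-280 + 84234 + 2*91809)/(-12923 - 749) = (-280 + 84234 + 183618)/(-13672) = 267572*(-1/13672) = -66893/3418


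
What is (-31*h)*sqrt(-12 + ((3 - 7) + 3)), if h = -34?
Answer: 1054*I*sqrt(13) ≈ 3800.3*I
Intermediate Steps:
(-31*h)*sqrt(-12 + ((3 - 7) + 3)) = (-31*(-34))*sqrt(-12 + ((3 - 7) + 3)) = 1054*sqrt(-12 + (-4 + 3)) = 1054*sqrt(-12 - 1) = 1054*sqrt(-13) = 1054*(I*sqrt(13)) = 1054*I*sqrt(13)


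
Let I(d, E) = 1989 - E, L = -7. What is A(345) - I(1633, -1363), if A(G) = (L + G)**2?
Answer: 110892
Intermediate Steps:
A(G) = (-7 + G)**2
A(345) - I(1633, -1363) = (-7 + 345)**2 - (1989 - 1*(-1363)) = 338**2 - (1989 + 1363) = 114244 - 1*3352 = 114244 - 3352 = 110892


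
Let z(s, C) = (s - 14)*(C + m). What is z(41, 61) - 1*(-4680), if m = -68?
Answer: 4491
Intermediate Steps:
z(s, C) = (-68 + C)*(-14 + s) (z(s, C) = (s - 14)*(C - 68) = (-14 + s)*(-68 + C) = (-68 + C)*(-14 + s))
z(41, 61) - 1*(-4680) = (952 - 68*41 - 14*61 + 61*41) - 1*(-4680) = (952 - 2788 - 854 + 2501) + 4680 = -189 + 4680 = 4491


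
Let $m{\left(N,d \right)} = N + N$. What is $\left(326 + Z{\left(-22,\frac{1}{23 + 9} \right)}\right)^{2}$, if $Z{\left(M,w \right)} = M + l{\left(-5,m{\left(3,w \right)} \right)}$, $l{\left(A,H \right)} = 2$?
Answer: $93636$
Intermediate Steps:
$m{\left(N,d \right)} = 2 N$
$Z{\left(M,w \right)} = 2 + M$ ($Z{\left(M,w \right)} = M + 2 = 2 + M$)
$\left(326 + Z{\left(-22,\frac{1}{23 + 9} \right)}\right)^{2} = \left(326 + \left(2 - 22\right)\right)^{2} = \left(326 - 20\right)^{2} = 306^{2} = 93636$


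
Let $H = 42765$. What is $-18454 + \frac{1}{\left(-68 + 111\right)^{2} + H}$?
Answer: $- \frac{823306755}{44614} \approx -18454.0$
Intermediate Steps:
$-18454 + \frac{1}{\left(-68 + 111\right)^{2} + H} = -18454 + \frac{1}{\left(-68 + 111\right)^{2} + 42765} = -18454 + \frac{1}{43^{2} + 42765} = -18454 + \frac{1}{1849 + 42765} = -18454 + \frac{1}{44614} = - \frac{823306755}{44614}$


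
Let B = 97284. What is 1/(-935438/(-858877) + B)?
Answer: 858877/83555925506 ≈ 1.0279e-5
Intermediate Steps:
1/(-935438/(-858877) + B) = 1/(-935438/(-858877) + 97284) = 1/(-935438*(-1/858877) + 97284) = 1/(935438/858877 + 97284) = 1/(83555925506/858877) = 858877/83555925506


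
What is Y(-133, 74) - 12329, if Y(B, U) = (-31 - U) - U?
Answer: -12508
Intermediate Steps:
Y(B, U) = -31 - 2*U
Y(-133, 74) - 12329 = (-31 - 2*74) - 12329 = (-31 - 148) - 12329 = -179 - 12329 = -12508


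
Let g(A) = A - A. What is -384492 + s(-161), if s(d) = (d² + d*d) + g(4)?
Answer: -332650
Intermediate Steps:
g(A) = 0
s(d) = 2*d² (s(d) = (d² + d*d) + 0 = (d² + d²) + 0 = 2*d² + 0 = 2*d²)
-384492 + s(-161) = -384492 + 2*(-161)² = -384492 + 2*25921 = -384492 + 51842 = -332650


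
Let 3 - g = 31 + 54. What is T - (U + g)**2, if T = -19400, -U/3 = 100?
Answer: -165324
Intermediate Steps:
U = -300 (U = -3*100 = -300)
g = -82 (g = 3 - (31 + 54) = 3 - 1*85 = 3 - 85 = -82)
T - (U + g)**2 = -19400 - (-300 - 82)**2 = -19400 - 1*(-382)**2 = -19400 - 1*145924 = -19400 - 145924 = -165324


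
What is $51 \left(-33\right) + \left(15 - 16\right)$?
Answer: $-1684$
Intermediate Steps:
$51 \left(-33\right) + \left(15 - 16\right) = -1683 - 1 = -1684$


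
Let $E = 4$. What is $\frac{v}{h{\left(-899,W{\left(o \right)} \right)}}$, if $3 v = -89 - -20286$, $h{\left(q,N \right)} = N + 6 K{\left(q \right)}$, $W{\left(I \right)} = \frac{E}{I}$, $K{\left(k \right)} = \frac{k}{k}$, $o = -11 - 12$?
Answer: $\frac{464531}{402} \approx 1155.5$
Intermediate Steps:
$o = -23$
$K{\left(k \right)} = 1$
$W{\left(I \right)} = \frac{4}{I}$
$h{\left(q,N \right)} = 6 + N$ ($h{\left(q,N \right)} = N + 6 \cdot 1 = N + 6 = 6 + N$)
$v = \frac{20197}{3}$ ($v = \frac{-89 - -20286}{3} = \frac{-89 + 20286}{3} = \frac{1}{3} \cdot 20197 = \frac{20197}{3} \approx 6732.3$)
$\frac{v}{h{\left(-899,W{\left(o \right)} \right)}} = \frac{20197}{3 \left(6 + \frac{4}{-23}\right)} = \frac{20197}{3 \left(6 + 4 \left(- \frac{1}{23}\right)\right)} = \frac{20197}{3 \left(6 - \frac{4}{23}\right)} = \frac{20197}{3 \cdot \frac{134}{23}} = \frac{20197}{3} \cdot \frac{23}{134} = \frac{464531}{402}$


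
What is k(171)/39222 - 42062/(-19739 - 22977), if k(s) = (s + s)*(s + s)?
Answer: 184610833/46539082 ≈ 3.9668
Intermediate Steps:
k(s) = 4*s² (k(s) = (2*s)*(2*s) = 4*s²)
k(171)/39222 - 42062/(-19739 - 22977) = (4*171²)/39222 - 42062/(-19739 - 22977) = (4*29241)*(1/39222) - 42062/(-42716) = 116964*(1/39222) - 42062*(-1/42716) = 6498/2179 + 21031/21358 = 184610833/46539082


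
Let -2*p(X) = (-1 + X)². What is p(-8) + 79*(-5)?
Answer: -871/2 ≈ -435.50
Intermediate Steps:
p(X) = -(-1 + X)²/2
p(-8) + 79*(-5) = -(-1 - 8)²/2 + 79*(-5) = -½*(-9)² - 395 = -½*81 - 395 = -81/2 - 395 = -871/2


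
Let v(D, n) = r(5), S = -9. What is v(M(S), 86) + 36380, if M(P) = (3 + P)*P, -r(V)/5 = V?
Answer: 36355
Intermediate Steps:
r(V) = -5*V
M(P) = P*(3 + P)
v(D, n) = -25 (v(D, n) = -5*5 = -25)
v(M(S), 86) + 36380 = -25 + 36380 = 36355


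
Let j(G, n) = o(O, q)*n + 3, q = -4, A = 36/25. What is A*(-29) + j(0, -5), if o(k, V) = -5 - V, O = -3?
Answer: -844/25 ≈ -33.760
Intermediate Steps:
A = 36/25 (A = 36*(1/25) = 36/25 ≈ 1.4400)
j(G, n) = 3 - n (j(G, n) = (-5 - 1*(-4))*n + 3 = (-5 + 4)*n + 3 = -n + 3 = 3 - n)
A*(-29) + j(0, -5) = (36/25)*(-29) + (3 - 1*(-5)) = -1044/25 + (3 + 5) = -1044/25 + 8 = -844/25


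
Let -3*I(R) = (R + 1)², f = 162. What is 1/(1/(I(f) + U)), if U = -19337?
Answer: -84580/3 ≈ -28193.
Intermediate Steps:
I(R) = -(1 + R)²/3 (I(R) = -(R + 1)²/3 = -(1 + R)²/3)
1/(1/(I(f) + U)) = 1/(1/(-(1 + 162)²/3 - 19337)) = 1/(1/(-⅓*163² - 19337)) = 1/(1/(-⅓*26569 - 19337)) = 1/(1/(-26569/3 - 19337)) = 1/(1/(-84580/3)) = 1/(-3/84580) = -84580/3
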